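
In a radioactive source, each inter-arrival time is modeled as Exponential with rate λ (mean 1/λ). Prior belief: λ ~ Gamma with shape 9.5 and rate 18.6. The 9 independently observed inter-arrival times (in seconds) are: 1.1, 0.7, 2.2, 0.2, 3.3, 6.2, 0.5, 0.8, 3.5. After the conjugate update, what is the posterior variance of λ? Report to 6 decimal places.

0.013441

With a Gamma(shape α, rate β) prior on the exponential rate λ, the posterior after n observations with total T = Σxᵢ is Gamma(α+n, β+T).
Sum of observations T = 18.5 seconds; n = 9.
Posterior: Gamma(9.5+9, 18.6+18.5) = Gamma(18.5, 37.1).
Var = α/β² = 0.013441.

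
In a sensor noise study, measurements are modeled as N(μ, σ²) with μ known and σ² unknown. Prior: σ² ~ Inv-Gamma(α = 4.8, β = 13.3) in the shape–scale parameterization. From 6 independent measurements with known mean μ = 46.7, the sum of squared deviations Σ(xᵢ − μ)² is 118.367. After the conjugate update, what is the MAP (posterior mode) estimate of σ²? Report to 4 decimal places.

8.2368

With known mean μ and an Inverse-Gamma(α, β) prior on σ², the Normal likelihood is conjugate: posterior is Inv-Gamma(α + n/2, β + Σ(xᵢ−μ)²/2).
Posterior: Inv-Gamma(4.8 + 6/2, 13.3 + 118.367/2) = Inv-Gamma(7.80, 72.4835).
Mode = β/(α+1) = 72.4835/8.80 = 8.2368.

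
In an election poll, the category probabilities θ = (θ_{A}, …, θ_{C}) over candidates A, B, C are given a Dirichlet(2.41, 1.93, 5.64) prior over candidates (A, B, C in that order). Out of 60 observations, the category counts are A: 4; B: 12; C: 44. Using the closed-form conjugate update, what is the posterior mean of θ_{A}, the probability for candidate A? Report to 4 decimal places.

0.0916

The Dirichlet prior is conjugate to the Multinomial likelihood: each posterior αⱼ = prior αⱼ + observed count nⱼ.
Posterior concentration: (6.41, 13.93, 49.64), total = 69.98.
E[θ_{A}|data] = α_{A}/Σα = 6.41/69.98 = 0.0916.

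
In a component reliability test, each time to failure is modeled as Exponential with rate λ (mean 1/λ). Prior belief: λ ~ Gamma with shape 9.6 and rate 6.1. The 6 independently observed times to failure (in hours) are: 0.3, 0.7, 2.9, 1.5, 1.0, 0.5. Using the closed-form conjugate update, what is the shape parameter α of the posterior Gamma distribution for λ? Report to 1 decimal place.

15.6

With a Gamma(shape α, rate β) prior on the exponential rate λ, the posterior after n observations with total T = Σxᵢ is Gamma(α+n, β+T).
Sum of observations T = 6.9 hours; n = 6.
Posterior: Gamma(9.6+6, 6.1+6.9) = Gamma(15.6, 13.0).
Posterior α = 15.6.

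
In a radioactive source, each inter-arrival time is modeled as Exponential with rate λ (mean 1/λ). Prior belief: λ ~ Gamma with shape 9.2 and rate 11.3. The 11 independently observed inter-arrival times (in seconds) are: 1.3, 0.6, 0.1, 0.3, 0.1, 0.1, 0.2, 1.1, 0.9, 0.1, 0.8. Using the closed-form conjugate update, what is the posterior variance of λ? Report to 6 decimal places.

With a Gamma(shape α, rate β) prior on the exponential rate λ, the posterior after n observations with total T = Σxᵢ is Gamma(α+n, β+T).
Sum of observations T = 5.6 seconds; n = 11.
Posterior: Gamma(9.2+11, 11.3+5.6) = Gamma(20.2, 16.9).
Var = α/β² = 0.070726.

0.070726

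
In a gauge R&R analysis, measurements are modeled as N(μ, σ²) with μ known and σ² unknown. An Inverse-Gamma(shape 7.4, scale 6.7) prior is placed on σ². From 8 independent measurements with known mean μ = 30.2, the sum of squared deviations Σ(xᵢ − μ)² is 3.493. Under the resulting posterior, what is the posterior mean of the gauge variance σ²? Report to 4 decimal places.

With known mean μ and an Inverse-Gamma(α, β) prior on σ², the Normal likelihood is conjugate: posterior is Inv-Gamma(α + n/2, β + Σ(xᵢ−μ)²/2).
Posterior: Inv-Gamma(7.4 + 8/2, 6.7 + 3.493/2) = Inv-Gamma(11.40, 8.4465).
E[σ²|data] = β/(α−1) = 8.4465/10.40 = 0.8122.

0.8122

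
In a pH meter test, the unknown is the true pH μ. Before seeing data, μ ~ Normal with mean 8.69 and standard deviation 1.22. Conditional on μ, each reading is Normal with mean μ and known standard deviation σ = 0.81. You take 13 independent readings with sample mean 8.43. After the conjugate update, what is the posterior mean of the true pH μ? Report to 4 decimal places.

For Normal data with known variance σ², a Normal(μ₀, σ₀²) prior on μ is conjugate. Posterior precision = 1/σ₀² + n/σ²; posterior mean is the precision-weighted average of μ₀ and x̄.
n·x̄ = 13·8.43 = 109.59.
σ₀² = 1.22² = 1.4884, σ² = 0.81² = 0.6561; σ² + n·σ₀² = 0.6561 + 13·1.4884 = 20.0053.
Posterior mean = (μ₀/σ₀² + n·x̄/σ²)/(1/σ₀² + n/σ²) = (σ²·μ₀ + σ₀²·n·x̄)/(σ² + n·σ₀²) = (0.6561·8.69 + 1.4884·109.59)/20.0053 = 168.815265/20.0053 = 8.4385.

8.4385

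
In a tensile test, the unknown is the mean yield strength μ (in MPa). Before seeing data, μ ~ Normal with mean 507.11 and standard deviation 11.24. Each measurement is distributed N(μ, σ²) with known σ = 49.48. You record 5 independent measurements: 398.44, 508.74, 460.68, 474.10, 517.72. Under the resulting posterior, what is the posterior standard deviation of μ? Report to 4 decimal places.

10.0213

For Normal data with known variance σ², a Normal(μ₀, σ₀²) prior on μ is conjugate. Posterior precision = 1/σ₀² + n/σ²; posterior mean is the precision-weighted average of μ₀ and x̄.
σ₀² = 11.24² = 126.3376, σ² = 49.48² = 2448.2704; σ² + n·σ₀² = 2448.2704 + 5·126.3376 = 3079.9584.
Posterior precision = 1/σ₀² + n/σ² = 1/126.3376 + 5/2448.2704 = (σ² + n·σ₀²)/(σ₀²σ²) = 3079.9584/(126.3376·2448.2704); posterior variance σₙ² = σ₀²σ²/(σ² + n·σ₀²) = 126.3376·2448.2704/3079.9584 = 100.426229.
Posterior SD = √σₙ² = √(126.3376·2448.2704/3079.9584) = 10.0213.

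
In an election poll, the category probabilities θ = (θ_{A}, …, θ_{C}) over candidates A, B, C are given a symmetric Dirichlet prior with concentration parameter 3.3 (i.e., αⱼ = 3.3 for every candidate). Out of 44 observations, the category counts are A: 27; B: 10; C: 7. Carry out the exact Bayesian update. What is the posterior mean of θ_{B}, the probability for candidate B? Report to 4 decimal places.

The Dirichlet prior is conjugate to the Multinomial likelihood: each posterior αⱼ = prior αⱼ + observed count nⱼ.
Posterior concentration: (30.3, 13.3, 10.3), total = 53.9.
E[θ_{B}|data] = α_{B}/Σα = 13.3/53.9 = 0.2468.

0.2468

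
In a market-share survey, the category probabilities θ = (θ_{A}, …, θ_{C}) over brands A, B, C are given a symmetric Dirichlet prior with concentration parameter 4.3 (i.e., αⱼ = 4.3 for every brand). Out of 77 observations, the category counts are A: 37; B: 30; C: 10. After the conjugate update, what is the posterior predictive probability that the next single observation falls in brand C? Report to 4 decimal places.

0.1591

The Dirichlet prior is conjugate to the Multinomial likelihood: each posterior αⱼ = prior αⱼ + observed count nⱼ.
Posterior concentration: (41.3, 34.3, 14.3), total = 89.9.
P(next = C | data) = α_{C}/Σα = 0.1591.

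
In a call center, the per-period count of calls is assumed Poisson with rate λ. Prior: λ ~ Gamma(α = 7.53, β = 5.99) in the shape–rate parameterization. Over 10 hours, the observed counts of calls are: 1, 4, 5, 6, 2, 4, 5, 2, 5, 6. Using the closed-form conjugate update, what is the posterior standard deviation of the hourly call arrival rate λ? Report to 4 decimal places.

With a Gamma(shape α, rate β) prior, the Poisson likelihood is conjugate: the posterior is Gamma(α + ΣXᵢ, β + n).
Sum of counts S = 40 over n = 10 hours.
Posterior: Gamma(α+S, β+n) = Gamma(7.53+40, 5.99+10) = Gamma(47.53, 15.99).
SD = √α/β = √47.53/15.99 = 0.4312.

0.4312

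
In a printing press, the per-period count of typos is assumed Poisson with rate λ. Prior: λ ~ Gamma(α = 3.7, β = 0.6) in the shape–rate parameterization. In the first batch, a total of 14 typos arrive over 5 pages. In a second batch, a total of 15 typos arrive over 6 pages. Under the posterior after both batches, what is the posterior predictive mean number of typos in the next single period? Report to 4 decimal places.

With a Gamma(shape α, rate β) prior, the Poisson likelihood is conjugate: the posterior is Gamma(α + ΣXᵢ, β + n).
After batch 1: Gamma(α+S, β+n) = Gamma(3.7+14, 0.6+5) = Gamma(17.7, 5.6).
After batch 2: Gamma(α+S, β+n) = Gamma(17.7+15, 5.6+6) = Gamma(32.7, 11.6).
The predictive distribution for one future period is NegBinom with mean α/β = 2.8190.

2.8190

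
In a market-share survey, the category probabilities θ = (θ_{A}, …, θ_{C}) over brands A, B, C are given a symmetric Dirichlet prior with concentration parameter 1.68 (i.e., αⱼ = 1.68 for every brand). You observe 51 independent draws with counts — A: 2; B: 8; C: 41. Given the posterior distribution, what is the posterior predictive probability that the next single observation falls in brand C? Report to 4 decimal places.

The Dirichlet prior is conjugate to the Multinomial likelihood: each posterior αⱼ = prior αⱼ + observed count nⱼ.
Posterior concentration: (3.68, 9.68, 42.68), total = 56.04.
P(next = C | data) = α_{C}/Σα = 0.7616.

0.7616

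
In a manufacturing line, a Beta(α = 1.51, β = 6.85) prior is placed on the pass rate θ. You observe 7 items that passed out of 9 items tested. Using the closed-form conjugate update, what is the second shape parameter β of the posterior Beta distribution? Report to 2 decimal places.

The Beta prior is conjugate to a Binomial/Bernoulli likelihood; the update adds successes to α and failures to β.
Posterior: Beta(α+k, β+n−k) = Beta(1.51+7, 6.85+2) = Beta(8.51, 8.85).
Posterior β = 8.85.

8.85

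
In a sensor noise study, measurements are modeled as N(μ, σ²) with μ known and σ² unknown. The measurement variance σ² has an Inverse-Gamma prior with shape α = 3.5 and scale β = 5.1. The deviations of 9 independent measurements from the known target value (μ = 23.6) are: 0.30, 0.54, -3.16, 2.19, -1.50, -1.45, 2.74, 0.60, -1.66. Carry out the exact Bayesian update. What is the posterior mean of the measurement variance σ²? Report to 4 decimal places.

2.8814

With known mean μ and an Inverse-Gamma(α, β) prior on σ², the Normal likelihood is conjugate: posterior is Inv-Gamma(α + n/2, β + Σ(xᵢ−μ)²/2).
Σ(xᵢ−μ)² = (0.30)² + (0.54)² + (-3.16)² + (2.19)² + (-1.50)² + (-1.45)² + (2.74)² + (0.60)² + (-1.66)² = 30.1390.
Posterior: Inv-Gamma(3.5 + 9/2, 5.1 + 30.1390/2) = Inv-Gamma(8.00, 20.16950).
E[σ²|data] = β/(α−1) = 20.16950/7.00 = 2.8814.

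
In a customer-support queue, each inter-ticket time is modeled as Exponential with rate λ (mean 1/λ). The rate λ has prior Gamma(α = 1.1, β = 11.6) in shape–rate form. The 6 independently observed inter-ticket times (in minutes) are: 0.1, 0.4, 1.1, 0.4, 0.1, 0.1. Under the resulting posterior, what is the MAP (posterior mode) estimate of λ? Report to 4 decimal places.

0.4420

With a Gamma(shape α, rate β) prior on the exponential rate λ, the posterior after n observations with total T = Σxᵢ is Gamma(α+n, β+T).
Sum of observations T = 2.2 minutes; n = 6.
Posterior: Gamma(1.1+6, 11.6+2.2) = Gamma(7.1, 13.8).
Mode = (α−1)/β = 0.4420.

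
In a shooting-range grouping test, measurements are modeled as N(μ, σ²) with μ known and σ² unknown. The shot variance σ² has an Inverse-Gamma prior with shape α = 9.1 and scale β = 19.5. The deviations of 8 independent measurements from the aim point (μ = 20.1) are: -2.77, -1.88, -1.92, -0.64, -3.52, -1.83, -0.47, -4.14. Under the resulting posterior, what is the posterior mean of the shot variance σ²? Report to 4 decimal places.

With known mean μ and an Inverse-Gamma(α, β) prior on σ², the Normal likelihood is conjugate: posterior is Inv-Gamma(α + n/2, β + Σ(xᵢ−μ)²/2).
Σ(xᵢ−μ)² = (-2.77)² + (-1.88)² + (-1.92)² + (-0.64)² + (-3.52)² + (-1.83)² + (-0.47)² + (-4.14)² = 48.4031.
Posterior: Inv-Gamma(9.1 + 8/2, 19.5 + 48.4031/2) = Inv-Gamma(13.10, 43.70155).
E[σ²|data] = β/(α−1) = 43.70155/12.10 = 3.6117.

3.6117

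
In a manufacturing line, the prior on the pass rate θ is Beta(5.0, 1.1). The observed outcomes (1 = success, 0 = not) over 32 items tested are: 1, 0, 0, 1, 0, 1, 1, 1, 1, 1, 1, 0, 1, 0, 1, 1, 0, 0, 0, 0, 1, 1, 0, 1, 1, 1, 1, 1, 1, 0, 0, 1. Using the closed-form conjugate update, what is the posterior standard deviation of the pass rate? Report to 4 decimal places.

0.0760

The Beta prior is conjugate to a Binomial/Bernoulli likelihood; the update adds successes to α and failures to β.
Posterior: Beta(α+k, β+n−k) = Beta(5.0+20, 1.1+12) = Beta(25.0, 13.1).
Var = αβ/((α+β)²(α+β+1)) = 25.0·13.1/(38.1²·39.1) = 0.00577012; SD = √0.00577012 = 0.0760.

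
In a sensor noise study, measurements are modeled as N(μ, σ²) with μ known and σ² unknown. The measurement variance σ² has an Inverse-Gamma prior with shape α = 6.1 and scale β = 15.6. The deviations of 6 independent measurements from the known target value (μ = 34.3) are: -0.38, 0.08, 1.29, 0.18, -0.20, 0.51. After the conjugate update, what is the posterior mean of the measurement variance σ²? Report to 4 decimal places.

With known mean μ and an Inverse-Gamma(α, β) prior on σ², the Normal likelihood is conjugate: posterior is Inv-Gamma(α + n/2, β + Σ(xᵢ−μ)²/2).
Σ(xᵢ−μ)² = (-0.38)² + (0.08)² + (1.29)² + (0.18)² + (-0.20)² + (0.51)² = 2.1474.
Posterior: Inv-Gamma(6.1 + 6/2, 15.6 + 2.1474/2) = Inv-Gamma(9.10, 16.67370).
E[σ²|data] = β/(α−1) = 16.67370/8.10 = 2.0585.

2.0585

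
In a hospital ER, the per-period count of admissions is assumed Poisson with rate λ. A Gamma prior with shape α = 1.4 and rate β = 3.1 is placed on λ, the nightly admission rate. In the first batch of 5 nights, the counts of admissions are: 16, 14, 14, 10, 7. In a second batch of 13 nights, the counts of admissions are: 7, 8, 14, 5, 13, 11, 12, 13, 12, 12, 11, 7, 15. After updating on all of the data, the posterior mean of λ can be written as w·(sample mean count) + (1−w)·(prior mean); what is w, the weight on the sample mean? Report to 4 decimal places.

0.8531

With a Gamma(shape α, rate β) prior, the Poisson likelihood is conjugate: the posterior is Gamma(α + ΣXᵢ, β + n).
Total number of nights: n = 5 + 13 = 18.
Posterior mean = (α₀+S)/(β₀+n) = [n/(β₀+n)]·(S/n) + [β₀/(β₀+n)]·(α₀/β₀), so only n and β₀ enter the weight.
Weight on data w = n/(β₀+n) = 18/(3.1+18) = 18/21.1 = 0.8531.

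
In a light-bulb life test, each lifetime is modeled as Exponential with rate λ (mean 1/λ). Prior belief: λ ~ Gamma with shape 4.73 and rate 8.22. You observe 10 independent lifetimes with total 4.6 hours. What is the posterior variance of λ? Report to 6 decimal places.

0.089624

With a Gamma(shape α, rate β) prior on the exponential rate λ, the posterior after n observations with total T = Σxᵢ is Gamma(α+n, β+T).
Posterior: Gamma(4.73+10, 8.22+4.6) = Gamma(14.73, 12.82).
Var = α/β² = 0.089624.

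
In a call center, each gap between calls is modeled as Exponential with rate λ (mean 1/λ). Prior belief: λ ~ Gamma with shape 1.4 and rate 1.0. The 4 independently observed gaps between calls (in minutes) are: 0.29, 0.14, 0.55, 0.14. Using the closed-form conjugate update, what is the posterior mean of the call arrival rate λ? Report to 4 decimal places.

With a Gamma(shape α, rate β) prior on the exponential rate λ, the posterior after n observations with total T = Σxᵢ is Gamma(α+n, β+T).
Sum of observations T = 1.12 minutes; n = 4.
Posterior: Gamma(1.4+4, 1.0+1.12) = Gamma(5.4, 2.12).
Posterior mean of λ = α/β = 5.4/2.12 = 2.5472.

2.5472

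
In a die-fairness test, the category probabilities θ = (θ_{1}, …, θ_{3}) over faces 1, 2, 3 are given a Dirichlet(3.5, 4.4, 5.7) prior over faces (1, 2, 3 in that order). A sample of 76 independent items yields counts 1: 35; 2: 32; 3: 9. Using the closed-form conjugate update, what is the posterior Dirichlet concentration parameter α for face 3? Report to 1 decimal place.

14.7

The Dirichlet prior is conjugate to the Multinomial likelihood: each posterior αⱼ = prior αⱼ + observed count nⱼ.
Posterior concentration: (38.5, 36.4, 14.7), total = 89.6.
α_{3} = 5.7 + 9 = 14.7.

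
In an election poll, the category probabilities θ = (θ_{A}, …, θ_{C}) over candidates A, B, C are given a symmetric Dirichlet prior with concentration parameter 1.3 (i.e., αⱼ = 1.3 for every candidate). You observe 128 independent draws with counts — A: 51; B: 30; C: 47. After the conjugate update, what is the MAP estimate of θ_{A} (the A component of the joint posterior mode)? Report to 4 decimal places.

The Dirichlet prior is conjugate to the Multinomial likelihood: each posterior αⱼ = prior αⱼ + observed count nⱼ.
Posterior concentration: (52.3, 31.3, 48.3), total = 131.9.
Joint mode component: (α_{A}−1)/(Σα−K) = 51.3/128.9 = 0.3980.

0.3980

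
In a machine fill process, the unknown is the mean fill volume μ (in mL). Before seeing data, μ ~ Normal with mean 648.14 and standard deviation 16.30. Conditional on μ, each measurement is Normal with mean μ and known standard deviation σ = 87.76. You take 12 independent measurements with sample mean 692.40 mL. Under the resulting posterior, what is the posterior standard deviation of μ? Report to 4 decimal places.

13.7078

For Normal data with known variance σ², a Normal(μ₀, σ₀²) prior on μ is conjugate. Posterior precision = 1/σ₀² + n/σ²; posterior mean is the precision-weighted average of μ₀ and x̄.
σ₀² = 16.30² = 265.69, σ² = 87.76² = 7701.8176; σ² + n·σ₀² = 7701.8176 + 12·265.69 = 10890.0976.
Posterior precision = 1/σ₀² + n/σ² = 1/265.69 + 12/7701.8176 = (σ² + n·σ₀²)/(σ₀²σ²) = 10890.0976/(265.69·7701.8176); posterior variance σₙ² = σ₀²σ²/(σ² + n·σ₀²) = 265.69·7701.8176/10890.0976 = 187.904277.
Posterior SD = √σₙ² = √(265.69·7701.8176/10890.0976) = 13.7078.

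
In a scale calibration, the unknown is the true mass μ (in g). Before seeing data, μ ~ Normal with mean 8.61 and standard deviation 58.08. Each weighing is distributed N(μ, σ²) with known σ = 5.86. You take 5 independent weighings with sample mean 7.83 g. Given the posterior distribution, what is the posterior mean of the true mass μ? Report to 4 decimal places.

7.8316

For Normal data with known variance σ², a Normal(μ₀, σ₀²) prior on μ is conjugate. Posterior precision = 1/σ₀² + n/σ²; posterior mean is the precision-weighted average of μ₀ and x̄.
n·x̄ = 5·7.83 = 39.15.
σ₀² = 58.08² = 3373.2864, σ² = 5.86² = 34.3396; σ² + n·σ₀² = 34.3396 + 5·3373.2864 = 16900.7716.
Posterior mean = (μ₀/σ₀² + n·x̄/σ²)/(1/σ₀² + n/σ²) = (σ²·μ₀ + σ₀²·n·x̄)/(σ² + n·σ₀²) = (34.3396·8.61 + 3373.2864·39.15)/16900.7716 = 132359.826516/16900.7716 = 7.8316.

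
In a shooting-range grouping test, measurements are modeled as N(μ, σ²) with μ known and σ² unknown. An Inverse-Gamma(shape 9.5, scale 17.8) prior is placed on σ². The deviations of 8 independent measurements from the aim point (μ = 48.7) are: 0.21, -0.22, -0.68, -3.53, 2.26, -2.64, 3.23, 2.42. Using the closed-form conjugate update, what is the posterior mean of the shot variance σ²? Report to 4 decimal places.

With known mean μ and an Inverse-Gamma(α, β) prior on σ², the Normal likelihood is conjugate: posterior is Inv-Gamma(α + n/2, β + Σ(xᵢ−μ)²/2).
Σ(xᵢ−μ)² = (0.21)² + (-0.22)² + (-0.68)² + (-3.53)² + (2.26)² + (-2.64)² + (3.23)² + (2.42)² = 41.3823.
Posterior: Inv-Gamma(9.5 + 8/2, 17.8 + 41.3823/2) = Inv-Gamma(13.50, 38.49115).
E[σ²|data] = β/(α−1) = 38.49115/12.50 = 3.0793.

3.0793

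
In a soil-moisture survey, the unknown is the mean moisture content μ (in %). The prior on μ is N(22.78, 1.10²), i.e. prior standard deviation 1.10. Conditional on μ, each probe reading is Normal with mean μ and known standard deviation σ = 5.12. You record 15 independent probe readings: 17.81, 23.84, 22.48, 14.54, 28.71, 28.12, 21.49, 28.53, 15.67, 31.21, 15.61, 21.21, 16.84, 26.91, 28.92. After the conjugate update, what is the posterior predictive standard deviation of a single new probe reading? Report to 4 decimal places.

5.1894

For Normal data with known variance σ², a Normal(μ₀, σ₀²) prior on μ is conjugate. Posterior precision = 1/σ₀² + n/σ²; posterior mean is the precision-weighted average of μ₀ and x̄.
σ₀² = 1.10² = 1.21, σ² = 5.12² = 26.2144; σ² + n·σ₀² = 26.2144 + 15·1.21 = 44.3644.
Posterior precision = 1/σ₀² + n/σ² = 1/1.21 + 15/26.2144 = (σ² + n·σ₀²)/(σ₀²σ²) = 44.3644/(1.21·26.2144); posterior variance σₙ² = σ₀²σ²/(σ² + n·σ₀²) = 1.21·26.2144/44.3644 = 0.714975.
Predictive variance for one new observation = σₙ² + σ² = 1.21·26.2144/44.3644 + 26.2144 = σ²·(σ₀² + 44.3644)/44.3644 = 26.2144·45.5744/44.3644 = 26.929375; SD = √(26.2144·45.5744/44.3644) = 5.1894.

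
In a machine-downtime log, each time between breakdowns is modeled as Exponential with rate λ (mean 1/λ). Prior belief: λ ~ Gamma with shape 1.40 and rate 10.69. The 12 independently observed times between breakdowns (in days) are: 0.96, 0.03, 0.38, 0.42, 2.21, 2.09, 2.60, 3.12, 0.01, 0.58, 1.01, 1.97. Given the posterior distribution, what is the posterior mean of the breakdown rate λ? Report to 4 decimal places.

0.5140

With a Gamma(shape α, rate β) prior on the exponential rate λ, the posterior after n observations with total T = Σxᵢ is Gamma(α+n, β+T).
Sum of observations T = 15.38 days; n = 12.
Posterior: Gamma(1.40+12, 10.69+15.38) = Gamma(13.40, 26.07).
Posterior mean of λ = α/β = 13.40/26.07 = 0.5140.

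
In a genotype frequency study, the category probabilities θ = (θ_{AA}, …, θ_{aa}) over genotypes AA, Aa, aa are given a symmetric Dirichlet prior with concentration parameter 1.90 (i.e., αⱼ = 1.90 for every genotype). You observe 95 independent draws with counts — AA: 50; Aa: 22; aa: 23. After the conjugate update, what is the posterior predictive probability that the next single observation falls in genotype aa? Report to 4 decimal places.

The Dirichlet prior is conjugate to the Multinomial likelihood: each posterior αⱼ = prior αⱼ + observed count nⱼ.
Posterior concentration: (51.90, 23.90, 24.90), total = 100.70.
P(next = aa | data) = α_{aa}/Σα = 0.2473.

0.2473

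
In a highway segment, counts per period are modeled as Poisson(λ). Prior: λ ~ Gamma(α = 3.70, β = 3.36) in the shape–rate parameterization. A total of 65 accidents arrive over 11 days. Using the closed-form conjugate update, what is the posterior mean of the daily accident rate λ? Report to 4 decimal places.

4.7841

With a Gamma(shape α, rate β) prior, the Poisson likelihood is conjugate: the posterior is Gamma(α + ΣXᵢ, β + n).
Posterior: Gamma(α+S, β+n) = Gamma(3.70+65, 3.36+11) = Gamma(68.70, 14.36).
Posterior mean = α/β = 68.70/14.36 = 4.7841.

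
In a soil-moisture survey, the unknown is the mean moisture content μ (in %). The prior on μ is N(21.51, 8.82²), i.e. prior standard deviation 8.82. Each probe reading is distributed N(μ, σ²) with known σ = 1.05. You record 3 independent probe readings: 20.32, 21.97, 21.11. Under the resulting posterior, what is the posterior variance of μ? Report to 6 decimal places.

For Normal data with known variance σ², a Normal(μ₀, σ₀²) prior on μ is conjugate. Posterior precision = 1/σ₀² + n/σ²; posterior mean is the precision-weighted average of μ₀ and x̄.
σ₀² = 8.82² = 77.7924, σ² = 1.05² = 1.1025; σ² + n·σ₀² = 1.1025 + 3·77.7924 = 234.4797.
Posterior precision = 1/σ₀² + n/σ² = 1/77.7924 + 3/1.1025 = (σ² + n·σ₀²)/(σ₀²σ²) = 234.4797/(77.7924·1.1025); posterior variance σₙ² = σ₀²σ²/(σ² + n·σ₀²) = 77.7924·1.1025/234.4797 = 0.365772.

0.365772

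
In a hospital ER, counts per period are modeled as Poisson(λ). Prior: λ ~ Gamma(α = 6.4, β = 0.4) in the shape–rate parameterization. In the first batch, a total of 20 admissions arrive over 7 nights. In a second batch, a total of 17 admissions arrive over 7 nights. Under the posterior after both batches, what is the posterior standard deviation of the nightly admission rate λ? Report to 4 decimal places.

With a Gamma(shape α, rate β) prior, the Poisson likelihood is conjugate: the posterior is Gamma(α + ΣXᵢ, β + n).
After batch 1: Gamma(α+S, β+n) = Gamma(6.4+20, 0.4+7) = Gamma(26.4, 7.4).
After batch 2: Gamma(α+S, β+n) = Gamma(26.4+17, 7.4+7) = Gamma(43.4, 14.4).
SD = √α/β = √43.4/14.4 = 0.4575.

0.4575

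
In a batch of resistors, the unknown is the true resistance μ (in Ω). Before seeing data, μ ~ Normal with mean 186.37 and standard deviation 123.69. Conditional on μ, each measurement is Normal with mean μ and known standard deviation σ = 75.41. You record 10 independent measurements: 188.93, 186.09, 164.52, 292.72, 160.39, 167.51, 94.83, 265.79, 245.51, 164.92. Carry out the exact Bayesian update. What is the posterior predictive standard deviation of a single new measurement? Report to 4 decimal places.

78.9617

For Normal data with known variance σ², a Normal(μ₀, σ₀²) prior on μ is conjugate. Posterior precision = 1/σ₀² + n/σ²; posterior mean is the precision-weighted average of μ₀ and x̄.
σ₀² = 123.69² = 15299.2161, σ² = 75.41² = 5686.6681; σ² + n·σ₀² = 5686.6681 + 10·15299.2161 = 158678.8291.
Posterior precision = 1/σ₀² + n/σ² = 1/15299.2161 + 10/5686.6681 = (σ² + n·σ₀²)/(σ₀²σ²) = 158678.8291/(15299.2161·5686.6681); posterior variance σₙ² = σ₀²σ²/(σ² + n·σ₀²) = 15299.2161·5686.6681/158678.8291 = 548.287157.
Predictive variance for one new observation = σₙ² + σ² = 15299.2161·5686.6681/158678.8291 + 5686.6681 = σ²·(σ₀² + 158678.8291)/158678.8291 = 5686.6681·173978.0452/158678.8291 = 6234.955257; SD = √(5686.6681·173978.0452/158678.8291) = 78.9617.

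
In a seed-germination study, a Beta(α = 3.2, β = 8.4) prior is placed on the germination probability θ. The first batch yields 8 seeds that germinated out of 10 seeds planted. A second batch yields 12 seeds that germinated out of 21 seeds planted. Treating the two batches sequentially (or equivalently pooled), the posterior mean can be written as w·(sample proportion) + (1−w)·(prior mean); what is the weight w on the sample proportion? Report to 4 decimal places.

The Beta prior is conjugate to a Binomial/Bernoulli likelihood; the update adds successes to α and failures to β.
Total number of seeds planted: n = 10 + 21 = 31.
Posterior mean = (α₀+k)/(α₀+β₀+n) = [n/(α₀+β₀+n)]·(k/n) + [(α₀+β₀)/(α₀+β₀+n)]·α₀/(α₀+β₀), so only n and the prior enter the weight.
The weight on the data is w = n/(α₀+β₀+n) = 31/(3.2+8.4+31) = 31/42.6 = 0.7277.

0.7277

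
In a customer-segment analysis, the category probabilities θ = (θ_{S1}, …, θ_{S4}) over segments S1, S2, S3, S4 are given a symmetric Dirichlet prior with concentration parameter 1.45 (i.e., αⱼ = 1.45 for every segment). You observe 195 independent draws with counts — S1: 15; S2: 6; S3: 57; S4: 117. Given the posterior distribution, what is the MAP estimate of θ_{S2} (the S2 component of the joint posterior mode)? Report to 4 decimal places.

The Dirichlet prior is conjugate to the Multinomial likelihood: each posterior αⱼ = prior αⱼ + observed count nⱼ.
Posterior concentration: (16.45, 7.45, 58.45, 118.45), total = 200.80.
Joint mode component: (α_{S2}−1)/(Σα−K) = 6.45/196.80 = 0.0328.

0.0328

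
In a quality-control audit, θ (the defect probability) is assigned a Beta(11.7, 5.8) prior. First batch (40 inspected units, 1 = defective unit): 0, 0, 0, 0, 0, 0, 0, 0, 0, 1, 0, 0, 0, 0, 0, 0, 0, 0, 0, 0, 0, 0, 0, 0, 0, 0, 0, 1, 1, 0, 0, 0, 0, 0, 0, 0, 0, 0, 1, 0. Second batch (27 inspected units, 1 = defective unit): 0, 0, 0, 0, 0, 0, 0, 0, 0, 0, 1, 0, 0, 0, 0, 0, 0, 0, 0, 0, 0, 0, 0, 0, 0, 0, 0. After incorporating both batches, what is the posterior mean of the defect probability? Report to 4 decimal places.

0.1976

The Beta prior is conjugate to a Binomial/Bernoulli likelihood; the update adds successes to α and failures to β.
After batch 1: Beta(11.7+4, 5.8+36) = Beta(15.7, 41.8).
After batch 2: Beta(15.7+1, 41.8+26) = Beta(16.7, 67.8).
Posterior mean = α/(α+β) = 16.7/84.5 = 0.1976.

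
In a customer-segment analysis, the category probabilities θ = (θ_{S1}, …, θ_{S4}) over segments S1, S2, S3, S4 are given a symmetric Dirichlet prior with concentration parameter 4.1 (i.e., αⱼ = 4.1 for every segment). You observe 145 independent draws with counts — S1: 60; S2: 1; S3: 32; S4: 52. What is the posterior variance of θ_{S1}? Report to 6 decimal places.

The Dirichlet prior is conjugate to the Multinomial likelihood: each posterior αⱼ = prior αⱼ + observed count nⱼ.
Posterior concentration: (64.1, 5.1, 36.1, 56.1), total = 161.4.
Var[θ_j] = α_j(Σα−α_j)/((Σα)²(Σα+1)) = 64.1·97.3/(161.4²·162.4) = 0.001474.

0.001474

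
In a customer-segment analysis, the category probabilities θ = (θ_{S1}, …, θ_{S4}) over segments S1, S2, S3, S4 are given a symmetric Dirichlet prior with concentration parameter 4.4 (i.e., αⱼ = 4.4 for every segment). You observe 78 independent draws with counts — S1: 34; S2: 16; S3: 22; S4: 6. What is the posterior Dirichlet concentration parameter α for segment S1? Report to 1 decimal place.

38.4

The Dirichlet prior is conjugate to the Multinomial likelihood: each posterior αⱼ = prior αⱼ + observed count nⱼ.
Posterior concentration: (38.4, 20.4, 26.4, 10.4), total = 95.6.
α_{S1} = 4.4 + 34 = 38.4.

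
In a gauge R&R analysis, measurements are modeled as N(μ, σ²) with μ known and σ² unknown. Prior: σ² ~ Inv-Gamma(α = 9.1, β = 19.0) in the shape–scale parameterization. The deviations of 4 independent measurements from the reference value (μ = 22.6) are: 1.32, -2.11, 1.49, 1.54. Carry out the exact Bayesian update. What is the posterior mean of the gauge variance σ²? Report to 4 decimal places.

2.4152

With known mean μ and an Inverse-Gamma(α, β) prior on σ², the Normal likelihood is conjugate: posterior is Inv-Gamma(α + n/2, β + Σ(xᵢ−μ)²/2).
Σ(xᵢ−μ)² = (1.32)² + (-2.11)² + (1.49)² + (1.54)² = 10.7862.
Posterior: Inv-Gamma(9.1 + 4/2, 19.0 + 10.7862/2) = Inv-Gamma(11.10, 24.39310).
E[σ²|data] = β/(α−1) = 24.39310/10.10 = 2.4152.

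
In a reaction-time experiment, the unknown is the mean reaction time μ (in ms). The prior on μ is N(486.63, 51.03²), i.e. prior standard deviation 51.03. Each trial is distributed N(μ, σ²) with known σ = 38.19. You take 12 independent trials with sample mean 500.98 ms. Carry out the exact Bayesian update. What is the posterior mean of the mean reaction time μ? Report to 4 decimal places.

500.3401

For Normal data with known variance σ², a Normal(μ₀, σ₀²) prior on μ is conjugate. Posterior precision = 1/σ₀² + n/σ²; posterior mean is the precision-weighted average of μ₀ and x̄.
n·x̄ = 12·500.98 = 6011.76.
σ₀² = 51.03² = 2604.0609, σ² = 38.19² = 1458.4761; σ² + n·σ₀² = 1458.4761 + 12·2604.0609 = 32707.2069.
Posterior mean = (μ₀/σ₀² + n·x̄/σ²)/(1/σ₀² + n/σ²) = (σ²·μ₀ + σ₀²·n·x̄)/(σ² + n·σ₀²) = (1458.4761·486.63 + 2604.0609·6011.76)/32707.2069 = 16364727.380727/32707.2069 = 500.3401.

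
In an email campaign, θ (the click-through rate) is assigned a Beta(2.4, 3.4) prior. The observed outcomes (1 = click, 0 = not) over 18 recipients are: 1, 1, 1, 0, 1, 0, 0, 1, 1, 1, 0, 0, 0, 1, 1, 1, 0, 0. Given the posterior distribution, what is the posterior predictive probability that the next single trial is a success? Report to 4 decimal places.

0.5210

The Beta prior is conjugate to a Binomial/Bernoulli likelihood; the update adds successes to α and failures to β.
Posterior: Beta(α+k, β+n−k) = Beta(2.4+10, 3.4+8) = Beta(12.4, 11.4).
For a single future Bernoulli trial, P(success | data) = α/(α+β) = 0.5210.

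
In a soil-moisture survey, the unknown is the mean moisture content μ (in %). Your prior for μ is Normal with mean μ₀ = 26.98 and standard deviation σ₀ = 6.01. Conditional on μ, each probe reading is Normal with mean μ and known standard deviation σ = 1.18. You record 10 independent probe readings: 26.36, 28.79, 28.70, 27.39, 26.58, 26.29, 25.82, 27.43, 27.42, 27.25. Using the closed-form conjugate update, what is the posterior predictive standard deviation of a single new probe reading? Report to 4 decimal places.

For Normal data with known variance σ², a Normal(μ₀, σ₀²) prior on μ is conjugate. Posterior precision = 1/σ₀² + n/σ²; posterior mean is the precision-weighted average of μ₀ and x̄.
σ₀² = 6.01² = 36.1201, σ² = 1.18² = 1.3924; σ² + n·σ₀² = 1.3924 + 10·36.1201 = 362.5934.
Posterior precision = 1/σ₀² + n/σ² = 1/36.1201 + 10/1.3924 = (σ² + n·σ₀²)/(σ₀²σ²) = 362.5934/(36.1201·1.3924); posterior variance σₙ² = σ₀²σ²/(σ² + n·σ₀²) = 36.1201·1.3924/362.5934 = 0.138705.
Predictive variance for one new observation = σₙ² + σ² = 36.1201·1.3924/362.5934 + 1.3924 = σ²·(σ₀² + 362.5934)/362.5934 = 1.3924·398.7135/362.5934 = 1.531105; SD = √(1.3924·398.7135/362.5934) = 1.2374.

1.2374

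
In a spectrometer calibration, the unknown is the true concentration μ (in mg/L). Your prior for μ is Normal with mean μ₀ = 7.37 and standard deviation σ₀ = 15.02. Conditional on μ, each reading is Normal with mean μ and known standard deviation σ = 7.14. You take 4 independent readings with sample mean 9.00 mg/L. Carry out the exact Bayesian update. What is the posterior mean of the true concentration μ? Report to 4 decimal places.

For Normal data with known variance σ², a Normal(μ₀, σ₀²) prior on μ is conjugate. Posterior precision = 1/σ₀² + n/σ²; posterior mean is the precision-weighted average of μ₀ and x̄.
n·x̄ = 4·9.00 = 36.
σ₀² = 15.02² = 225.6004, σ² = 7.14² = 50.9796; σ² + n·σ₀² = 50.9796 + 4·225.6004 = 953.3812.
Posterior mean = (μ₀/σ₀² + n·x̄/σ²)/(1/σ₀² + n/σ²) = (σ²·μ₀ + σ₀²·n·x̄)/(σ² + n·σ₀²) = (50.9796·7.37 + 225.6004·36)/953.3812 = 8497.334052/953.3812 = 8.9128.

8.9128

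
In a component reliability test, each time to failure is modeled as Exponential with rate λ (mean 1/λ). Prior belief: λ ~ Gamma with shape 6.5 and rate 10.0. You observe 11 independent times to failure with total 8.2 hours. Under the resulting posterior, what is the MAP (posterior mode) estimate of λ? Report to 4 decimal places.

With a Gamma(shape α, rate β) prior on the exponential rate λ, the posterior after n observations with total T = Σxᵢ is Gamma(α+n, β+T).
Posterior: Gamma(6.5+11, 10.0+8.2) = Gamma(17.5, 18.2).
Mode = (α−1)/β = 0.9066.

0.9066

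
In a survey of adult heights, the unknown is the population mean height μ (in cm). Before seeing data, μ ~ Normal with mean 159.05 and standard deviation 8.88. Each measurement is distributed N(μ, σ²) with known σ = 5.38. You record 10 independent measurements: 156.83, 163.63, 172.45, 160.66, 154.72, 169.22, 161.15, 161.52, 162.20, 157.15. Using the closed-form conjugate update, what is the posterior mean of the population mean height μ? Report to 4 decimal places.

161.8502

For Normal data with known variance σ², a Normal(μ₀, σ₀²) prior on μ is conjugate. Posterior precision = 1/σ₀² + n/σ²; posterior mean is the precision-weighted average of μ₀ and x̄.
Σxᵢ = 156.83 + 163.63 + 172.45 + 160.66 + 154.72 + 169.22 + 161.15 + 161.52 + 162.20 + 157.15 = 1619.53, so n·x̄ = 1619.53.
σ₀² = 8.88² = 78.8544, σ² = 5.38² = 28.9444; σ² + n·σ₀² = 28.9444 + 10·78.8544 = 817.4884.
Posterior mean = (μ₀/σ₀² + n·x̄/σ²)/(1/σ₀² + n/σ²) = (σ²·μ₀ + σ₀²·n·x̄)/(σ² + n·σ₀²) = (28.9444·159.05 + 78.8544·1619.53)/817.4884 = 132310.673252/817.4884 = 161.8502.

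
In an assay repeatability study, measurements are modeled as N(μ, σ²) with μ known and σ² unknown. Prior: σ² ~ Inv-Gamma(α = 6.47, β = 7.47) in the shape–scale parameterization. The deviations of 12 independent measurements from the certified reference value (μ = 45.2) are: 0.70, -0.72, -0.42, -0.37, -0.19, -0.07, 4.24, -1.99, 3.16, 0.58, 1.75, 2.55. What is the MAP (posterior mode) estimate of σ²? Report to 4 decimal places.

2.1577

With known mean μ and an Inverse-Gamma(α, β) prior on σ², the Normal likelihood is conjugate: posterior is Inv-Gamma(α + n/2, β + Σ(xᵢ−μ)²/2).
Σ(xᵢ−μ)² = (0.70)² + (-0.72)² + (-0.42)² + (-0.37)² + (-0.19)² + (-0.07)² + (4.24)² + (-1.99)² + (3.16)² + (0.58)² + (1.75)² + (2.55)² = 43.1874.
Posterior: Inv-Gamma(6.47 + 12/2, 7.47 + 43.1874/2) = Inv-Gamma(12.47, 29.06370).
Mode = β/(α+1) = 29.06370/13.47 = 2.1577.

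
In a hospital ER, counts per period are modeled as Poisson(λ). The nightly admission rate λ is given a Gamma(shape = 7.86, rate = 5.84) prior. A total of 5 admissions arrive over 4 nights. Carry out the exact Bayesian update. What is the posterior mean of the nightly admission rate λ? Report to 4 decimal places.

1.3069

With a Gamma(shape α, rate β) prior, the Poisson likelihood is conjugate: the posterior is Gamma(α + ΣXᵢ, β + n).
Posterior: Gamma(α+S, β+n) = Gamma(7.86+5, 5.84+4) = Gamma(12.86, 9.84).
Posterior mean = α/β = 12.86/9.84 = 1.3069.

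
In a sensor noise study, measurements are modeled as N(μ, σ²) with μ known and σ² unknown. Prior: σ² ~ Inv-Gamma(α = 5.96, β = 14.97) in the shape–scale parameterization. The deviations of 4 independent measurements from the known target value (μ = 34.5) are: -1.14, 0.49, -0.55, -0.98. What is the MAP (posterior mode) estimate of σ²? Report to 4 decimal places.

1.8272

With known mean μ and an Inverse-Gamma(α, β) prior on σ², the Normal likelihood is conjugate: posterior is Inv-Gamma(α + n/2, β + Σ(xᵢ−μ)²/2).
Σ(xᵢ−μ)² = (-1.14)² + (0.49)² + (-0.55)² + (-0.98)² = 2.8026.
Posterior: Inv-Gamma(5.96 + 4/2, 14.97 + 2.8026/2) = Inv-Gamma(7.96, 16.37130).
Mode = β/(α+1) = 16.37130/8.96 = 1.8272.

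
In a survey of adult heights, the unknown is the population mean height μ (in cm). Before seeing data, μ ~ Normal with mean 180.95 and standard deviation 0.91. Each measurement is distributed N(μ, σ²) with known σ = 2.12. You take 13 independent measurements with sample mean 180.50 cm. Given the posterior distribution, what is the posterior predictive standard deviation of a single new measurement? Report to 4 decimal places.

2.1768

For Normal data with known variance σ², a Normal(μ₀, σ₀²) prior on μ is conjugate. Posterior precision = 1/σ₀² + n/σ²; posterior mean is the precision-weighted average of μ₀ and x̄.
σ₀² = 0.91² = 0.8281, σ² = 2.12² = 4.4944; σ² + n·σ₀² = 4.4944 + 13·0.8281 = 15.2597.
Posterior precision = 1/σ₀² + n/σ² = 1/0.8281 + 13/4.4944 = (σ² + n·σ₀²)/(σ₀²σ²) = 15.2597/(0.8281·4.4944); posterior variance σₙ² = σ₀²σ²/(σ² + n·σ₀²) = 0.8281·4.4944/15.2597 = 0.243898.
Predictive variance for one new observation = σₙ² + σ² = 0.8281·4.4944/15.2597 + 4.4944 = σ²·(σ₀² + 15.2597)/15.2597 = 4.4944·16.0878/15.2597 = 4.738298; SD = √(4.4944·16.0878/15.2597) = 2.1768.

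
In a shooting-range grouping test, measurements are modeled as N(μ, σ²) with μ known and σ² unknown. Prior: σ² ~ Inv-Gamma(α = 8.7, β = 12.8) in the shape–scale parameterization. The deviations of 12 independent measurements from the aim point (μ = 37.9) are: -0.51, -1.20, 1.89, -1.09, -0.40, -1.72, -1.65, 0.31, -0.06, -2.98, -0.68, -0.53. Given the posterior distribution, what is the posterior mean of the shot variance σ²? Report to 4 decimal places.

With known mean μ and an Inverse-Gamma(α, β) prior on σ², the Normal likelihood is conjugate: posterior is Inv-Gamma(α + n/2, β + Σ(xᵢ−μ)²/2).
Σ(xᵢ−μ)² = (-0.51)² + (-1.20)² + (1.89)² + (-1.09)² + (-0.40)² + (-1.72)² + (-1.65)² + (0.31)² + (-0.06)² + (-2.98)² + (-0.68)² + (-0.53)² = 22.0246.
Posterior: Inv-Gamma(8.7 + 12/2, 12.8 + 22.0246/2) = Inv-Gamma(14.70, 23.81230).
E[σ²|data] = β/(α−1) = 23.81230/13.70 = 1.7381.

1.7381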